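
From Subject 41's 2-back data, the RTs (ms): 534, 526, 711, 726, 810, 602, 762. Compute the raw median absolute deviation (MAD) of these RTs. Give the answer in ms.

Sorted: 526, 534, 602, 711, 726, 762, 810 → median = 711
|x − 711|: 177, 185, 0, 15, 99, 109, 51
Sorted deviations: 0, 15, 51, 99, 109, 177, 185 → MAD = 99

99 ms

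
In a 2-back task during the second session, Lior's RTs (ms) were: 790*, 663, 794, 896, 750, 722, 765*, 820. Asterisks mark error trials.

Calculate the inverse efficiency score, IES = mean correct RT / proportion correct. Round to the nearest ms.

1032 ms

Correct trials (n=6): 663, 794, 896, 750, 722, 820
Mean correct RT = 4645/6 = 774.1667 ms
Proportion correct = 6/8
IES = 774.1667 / (6/8) = 1032.222 ms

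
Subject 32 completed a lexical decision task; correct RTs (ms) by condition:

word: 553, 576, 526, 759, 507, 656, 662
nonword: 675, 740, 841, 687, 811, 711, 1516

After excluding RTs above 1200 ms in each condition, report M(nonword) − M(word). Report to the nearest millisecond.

nonword: exclude 1516
M(word) = 4239/7 = 605.571
M(nonword) = 4465/6 = 744.167
Difference = 744.167 − 605.571 = 138.595 ms

139 ms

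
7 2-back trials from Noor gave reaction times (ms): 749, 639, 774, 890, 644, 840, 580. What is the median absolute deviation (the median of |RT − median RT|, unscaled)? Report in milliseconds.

Sorted: 580, 639, 644, 749, 774, 840, 890 → median = 749
|x − 749|: 0, 110, 25, 141, 105, 91, 169
Sorted deviations: 0, 25, 91, 105, 110, 141, 169 → MAD = 105

105 ms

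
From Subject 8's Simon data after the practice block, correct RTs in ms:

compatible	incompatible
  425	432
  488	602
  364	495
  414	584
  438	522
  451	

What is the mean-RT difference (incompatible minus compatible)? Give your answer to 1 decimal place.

M(compatible) = 2580/6 = 430.000
M(incompatible) = 2635/5 = 527.000
Difference = 527.000 − 430.000 = 97.000 ms

97.0 ms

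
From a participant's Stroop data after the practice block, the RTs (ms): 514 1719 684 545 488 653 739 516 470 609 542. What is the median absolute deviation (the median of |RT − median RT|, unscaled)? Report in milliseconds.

Sorted: 470, 488, 514, 516, 542, 545, 609, 653, 684, 739, 1719 → median = 545
|x − 545|: 31, 1174, 139, 0, 57, 108, 194, 29, 75, 64, 3
Sorted deviations: 0, 3, 29, 31, 57, 64, 75, 108, 139, 194, 1174 → MAD = 64

64 ms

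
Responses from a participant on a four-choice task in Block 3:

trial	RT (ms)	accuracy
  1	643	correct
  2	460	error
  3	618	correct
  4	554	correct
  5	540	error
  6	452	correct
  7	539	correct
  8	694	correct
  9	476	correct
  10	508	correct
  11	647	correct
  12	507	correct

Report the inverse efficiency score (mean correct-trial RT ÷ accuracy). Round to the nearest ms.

Correct trials (n=10): 643, 618, 554, 452, 539, 694, 476, 508, 647, 507
Mean correct RT = 5638/10 = 563.8000 ms
Proportion correct = 10/12
IES = 563.8000 / (10/12) = 676.560 ms

677 ms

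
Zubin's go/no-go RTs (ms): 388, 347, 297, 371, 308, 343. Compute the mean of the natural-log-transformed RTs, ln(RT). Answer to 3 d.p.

ln(RT): 5.9610, 5.8493, 5.6937, 5.9162, 5.7301, 5.8377
Σ ln(RT) = 34.9881
Mean = 34.9881/6 = 5.83135

5.831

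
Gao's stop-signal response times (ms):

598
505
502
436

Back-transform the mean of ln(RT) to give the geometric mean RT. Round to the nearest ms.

507 ms

ln(RT): 6.3936, 6.2246, 6.2186, 6.0776
Mean ln(RT) = 24.9144/4 = 6.22860
Geometric mean = exp(6.22860) = 507.04 ms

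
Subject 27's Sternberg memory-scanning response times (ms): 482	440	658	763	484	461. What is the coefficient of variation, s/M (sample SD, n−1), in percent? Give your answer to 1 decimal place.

n = 6, Σ = 3288, M = 548.0000
Σ(x−M)² = 86010.000; s = √(86010.000/5) = 131.1564
CV = 131.1564 / 548.0000 = 0.23934 = 23.934%

23.9%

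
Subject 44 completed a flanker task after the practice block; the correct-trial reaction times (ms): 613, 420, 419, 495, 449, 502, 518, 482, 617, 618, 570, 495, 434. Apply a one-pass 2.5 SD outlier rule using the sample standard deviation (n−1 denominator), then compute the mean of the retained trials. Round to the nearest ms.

n = 13, ΣRT = 6632, M = 510.154
Σ(x−M)² = 64561.69; s = √(64561.69/12) = 73.349
Cutoffs: 510.154 ± 2.5·73.349 → [326.8, 693.5]
No RTs fall outside the cutoffs; all 13 retained. Mean = 6632/13 = 510.154

510 ms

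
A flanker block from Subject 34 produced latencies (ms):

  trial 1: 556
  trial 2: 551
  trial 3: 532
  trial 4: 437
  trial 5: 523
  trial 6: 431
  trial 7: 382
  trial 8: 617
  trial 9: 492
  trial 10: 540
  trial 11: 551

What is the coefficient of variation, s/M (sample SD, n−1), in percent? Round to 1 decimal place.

13.4%

n = 11, Σ = 5612, M = 510.1818
Σ(x−M)² = 46757.636; s = √(46757.636/10) = 68.3796
CV = 68.3796 / 510.1818 = 0.13403 = 13.403%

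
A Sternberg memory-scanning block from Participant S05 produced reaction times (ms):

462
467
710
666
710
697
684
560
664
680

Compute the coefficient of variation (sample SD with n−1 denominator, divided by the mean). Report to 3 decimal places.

n = 10, Σ = 6300, M = 630.0000
Σ(x−M)² = 84850.000; s = √(84850.000/9) = 97.0967
CV = 97.0967 / 630.0000 = 0.15412

0.154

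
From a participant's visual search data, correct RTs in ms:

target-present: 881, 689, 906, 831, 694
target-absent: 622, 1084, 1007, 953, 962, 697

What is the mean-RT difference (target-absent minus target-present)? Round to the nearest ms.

M(target-present) = 4001/5 = 800.200
M(target-absent) = 5325/6 = 887.500
Difference = 887.500 − 800.200 = 87.300 ms

87 ms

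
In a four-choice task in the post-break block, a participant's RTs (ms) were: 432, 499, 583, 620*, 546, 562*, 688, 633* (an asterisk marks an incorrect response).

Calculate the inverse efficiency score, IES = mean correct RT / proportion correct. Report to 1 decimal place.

879.4 ms

Correct trials (n=5): 432, 499, 583, 546, 688
Mean correct RT = 2748/5 = 549.6000 ms
Proportion correct = 5/8
IES = 549.6000 / (5/8) = 879.360 ms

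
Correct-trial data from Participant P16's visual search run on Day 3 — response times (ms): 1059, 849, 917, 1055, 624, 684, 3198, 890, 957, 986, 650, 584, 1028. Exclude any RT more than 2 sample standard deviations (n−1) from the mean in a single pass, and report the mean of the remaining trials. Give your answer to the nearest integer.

857 ms

n = 13, ΣRT = 13481, M = 1037.000
Σ(x−M)² = 5401320.00; s = √(5401320.00/12) = 670.902
Cutoffs: 1037.000 ± 2·670.902 → [-304.8, 2378.8]
Outside: 3198 → excluded.
Retained (n=12): Σ = 10283, mean = 10283/12 = 856.917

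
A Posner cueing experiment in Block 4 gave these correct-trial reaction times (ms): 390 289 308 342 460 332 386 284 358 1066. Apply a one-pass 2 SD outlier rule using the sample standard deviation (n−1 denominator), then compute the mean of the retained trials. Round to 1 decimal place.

349.9 ms

n = 10, ΣRT = 4215, M = 421.500
Σ(x−M)² = 486822.50; s = √(486822.50/9) = 232.576
Cutoffs: 421.500 ± 2·232.576 → [-43.7, 886.7]
Outside: 1066 → excluded.
Retained (n=9): Σ = 3149, mean = 3149/9 = 349.889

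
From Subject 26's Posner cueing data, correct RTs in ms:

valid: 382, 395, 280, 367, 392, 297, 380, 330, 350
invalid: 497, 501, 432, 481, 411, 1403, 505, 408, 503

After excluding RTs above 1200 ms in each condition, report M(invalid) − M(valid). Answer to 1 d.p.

invalid: exclude 1403
M(valid) = 3173/9 = 352.556
M(invalid) = 3738/8 = 467.250
Difference = 467.250 − 352.556 = 114.694 ms

114.7 ms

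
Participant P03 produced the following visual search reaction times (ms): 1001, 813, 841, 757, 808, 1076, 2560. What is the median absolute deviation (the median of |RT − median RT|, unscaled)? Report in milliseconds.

84 ms

Sorted: 757, 808, 813, 841, 1001, 1076, 2560 → median = 841
|x − 841|: 160, 28, 0, 84, 33, 235, 1719
Sorted deviations: 0, 28, 33, 84, 160, 235, 1719 → MAD = 84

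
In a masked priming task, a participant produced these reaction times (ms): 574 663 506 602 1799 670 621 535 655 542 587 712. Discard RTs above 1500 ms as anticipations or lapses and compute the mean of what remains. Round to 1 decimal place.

Excluded: 1799
Retained (n=11): Σ = 6667
Mean = 6667/11 = 606.0909

606.1 ms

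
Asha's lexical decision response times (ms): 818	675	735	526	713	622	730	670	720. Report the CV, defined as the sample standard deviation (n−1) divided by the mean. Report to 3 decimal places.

0.119

n = 9, Σ = 6209, M = 689.8889
Σ(x−M)² = 53582.889; s = √(53582.889/8) = 81.8405
CV = 81.8405 / 689.8889 = 0.11863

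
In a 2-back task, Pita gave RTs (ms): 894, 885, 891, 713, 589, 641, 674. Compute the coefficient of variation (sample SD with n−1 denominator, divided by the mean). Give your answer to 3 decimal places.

n = 7, Σ = 5287, M = 755.2857
Σ(x−M)² = 103593.429; s = √(103593.429/6) = 131.3985
CV = 131.3985 / 755.2857 = 0.17397

0.174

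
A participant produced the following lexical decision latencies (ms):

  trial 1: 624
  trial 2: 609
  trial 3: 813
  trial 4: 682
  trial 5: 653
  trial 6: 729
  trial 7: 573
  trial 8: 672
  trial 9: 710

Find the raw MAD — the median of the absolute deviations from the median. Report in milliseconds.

Sorted: 573, 609, 624, 653, 672, 682, 710, 729, 813 → median = 672
|x − 672|: 48, 63, 141, 10, 19, 57, 99, 0, 38
Sorted deviations: 0, 10, 19, 38, 48, 57, 63, 99, 141 → MAD = 48

48 ms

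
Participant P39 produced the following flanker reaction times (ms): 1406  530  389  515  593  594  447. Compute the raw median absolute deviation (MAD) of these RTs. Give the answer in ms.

64 ms

Sorted: 389, 447, 515, 530, 593, 594, 1406 → median = 530
|x − 530|: 876, 0, 141, 15, 63, 64, 83
Sorted deviations: 0, 15, 63, 64, 83, 141, 876 → MAD = 64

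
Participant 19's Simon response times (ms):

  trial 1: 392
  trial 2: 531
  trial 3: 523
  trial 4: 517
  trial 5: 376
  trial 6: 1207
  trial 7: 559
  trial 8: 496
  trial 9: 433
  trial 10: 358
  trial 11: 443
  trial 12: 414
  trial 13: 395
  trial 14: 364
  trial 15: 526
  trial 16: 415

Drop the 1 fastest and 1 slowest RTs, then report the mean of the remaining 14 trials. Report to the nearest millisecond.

Sorted: 358, 364, 376, 392, 395, 414, 415, 433, 443, 496, 517, 523, 526, 531, 559, 1207
Drop lowest 1 (358) and highest 1 (1207)
Remaining (n=14): Σ = 6384, mean = 6384/14 = 456.000

456 ms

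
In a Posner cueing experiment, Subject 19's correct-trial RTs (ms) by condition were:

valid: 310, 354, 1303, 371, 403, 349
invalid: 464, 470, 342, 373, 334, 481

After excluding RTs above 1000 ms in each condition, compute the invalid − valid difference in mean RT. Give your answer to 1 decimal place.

53.3 ms

valid: exclude 1303
M(valid) = 1787/5 = 357.400
M(invalid) = 2464/6 = 410.667
Difference = 410.667 − 357.400 = 53.267 ms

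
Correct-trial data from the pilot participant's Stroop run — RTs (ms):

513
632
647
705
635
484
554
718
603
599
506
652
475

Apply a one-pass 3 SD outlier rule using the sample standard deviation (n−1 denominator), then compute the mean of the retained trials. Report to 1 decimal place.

n = 13, ΣRT = 7723, M = 594.077
Σ(x−M)² = 79266.92; s = √(79266.92/12) = 81.275
Cutoffs: 594.077 ± 3·81.275 → [350.3, 837.9]
No RTs fall outside the cutoffs; all 13 retained. Mean = 7723/13 = 594.077

594.1 ms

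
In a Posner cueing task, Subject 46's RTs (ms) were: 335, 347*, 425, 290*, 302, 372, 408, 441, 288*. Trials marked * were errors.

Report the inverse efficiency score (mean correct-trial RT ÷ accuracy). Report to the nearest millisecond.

571 ms

Correct trials (n=6): 335, 425, 302, 372, 408, 441
Mean correct RT = 2283/6 = 380.5000 ms
Proportion correct = 6/9
IES = 380.5000 / (6/9) = 570.750 ms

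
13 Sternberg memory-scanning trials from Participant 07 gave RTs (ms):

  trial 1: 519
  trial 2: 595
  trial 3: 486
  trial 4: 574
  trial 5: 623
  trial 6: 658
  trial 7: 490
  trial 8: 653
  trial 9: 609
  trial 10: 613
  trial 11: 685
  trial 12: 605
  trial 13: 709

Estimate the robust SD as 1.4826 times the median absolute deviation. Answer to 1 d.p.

Sorted: 486, 490, 519, 574, 595, 605, 609, 613, 623, 653, 658, 685, 709 → median = 609
|x − 609| sorted: 0, 4, 4, 14, 14, 35, 44, 49, 76, 90, 100, 119, 123 → MAD = 44
Robust SD ≈ 1.4826 × 44 = 65.234

65.2 ms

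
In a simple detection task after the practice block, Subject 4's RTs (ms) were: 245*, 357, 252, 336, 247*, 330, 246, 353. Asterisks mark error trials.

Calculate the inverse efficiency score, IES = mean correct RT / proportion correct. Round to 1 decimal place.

Correct trials (n=6): 357, 252, 336, 330, 246, 353
Mean correct RT = 1874/6 = 312.3333 ms
Proportion correct = 6/8
IES = 312.3333 / (6/8) = 416.444 ms

416.4 ms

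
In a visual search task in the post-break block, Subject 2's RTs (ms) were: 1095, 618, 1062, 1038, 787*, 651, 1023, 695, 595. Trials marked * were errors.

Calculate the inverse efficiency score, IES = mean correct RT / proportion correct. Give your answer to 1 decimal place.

Correct trials (n=8): 1095, 618, 1062, 1038, 651, 1023, 695, 595
Mean correct RT = 6777/8 = 847.1250 ms
Proportion correct = 8/9
IES = 847.1250 / (8/9) = 953.016 ms

953.0 ms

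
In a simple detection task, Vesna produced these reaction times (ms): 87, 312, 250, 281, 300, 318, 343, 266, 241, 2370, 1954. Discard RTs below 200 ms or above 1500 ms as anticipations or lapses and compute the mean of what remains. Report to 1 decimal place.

288.9 ms

Excluded: 87, 1954, 2370
Retained (n=8): Σ = 2311
Mean = 2311/8 = 288.8750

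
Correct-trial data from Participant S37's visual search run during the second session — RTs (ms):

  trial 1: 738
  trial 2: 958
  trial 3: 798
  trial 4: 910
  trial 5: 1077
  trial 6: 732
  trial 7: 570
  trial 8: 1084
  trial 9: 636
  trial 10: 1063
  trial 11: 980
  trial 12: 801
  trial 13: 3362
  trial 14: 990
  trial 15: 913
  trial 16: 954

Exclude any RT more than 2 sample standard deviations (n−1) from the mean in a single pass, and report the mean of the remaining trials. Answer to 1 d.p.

n = 16, ΣRT = 16566, M = 1035.375
Σ(x−M)² = 6134293.75; s = √(6134293.75/15) = 639.494
Cutoffs: 1035.375 ± 2·639.494 → [-243.6, 2314.4]
Outside: 3362 → excluded.
Retained (n=15): Σ = 13204, mean = 13204/15 = 880.267

880.3 ms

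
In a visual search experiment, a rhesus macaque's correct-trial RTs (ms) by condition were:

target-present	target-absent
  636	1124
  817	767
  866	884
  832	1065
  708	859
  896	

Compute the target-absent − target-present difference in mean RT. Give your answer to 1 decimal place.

147.3 ms

M(target-present) = 4755/6 = 792.500
M(target-absent) = 4699/5 = 939.800
Difference = 939.800 − 792.500 = 147.300 ms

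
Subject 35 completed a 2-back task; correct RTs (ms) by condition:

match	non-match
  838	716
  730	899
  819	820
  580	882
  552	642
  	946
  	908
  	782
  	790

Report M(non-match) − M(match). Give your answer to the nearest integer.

117 ms

M(match) = 3519/5 = 703.800
M(non-match) = 7385/9 = 820.556
Difference = 820.556 − 703.800 = 116.756 ms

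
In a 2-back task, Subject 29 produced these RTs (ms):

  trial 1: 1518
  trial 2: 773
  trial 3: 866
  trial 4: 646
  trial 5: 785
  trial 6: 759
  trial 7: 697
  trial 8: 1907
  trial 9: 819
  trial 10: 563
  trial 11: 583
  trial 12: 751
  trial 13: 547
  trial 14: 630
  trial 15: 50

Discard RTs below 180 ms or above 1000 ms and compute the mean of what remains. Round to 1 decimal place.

Excluded: 50, 1518, 1907
Retained (n=12): Σ = 8419
Mean = 8419/12 = 701.5833

701.6 ms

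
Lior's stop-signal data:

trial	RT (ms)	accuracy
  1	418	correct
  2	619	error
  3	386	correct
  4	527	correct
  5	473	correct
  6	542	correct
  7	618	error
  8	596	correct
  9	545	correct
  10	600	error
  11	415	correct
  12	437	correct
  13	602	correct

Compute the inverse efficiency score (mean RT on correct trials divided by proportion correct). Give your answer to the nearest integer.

Correct trials (n=10): 418, 386, 527, 473, 542, 596, 545, 415, 437, 602
Mean correct RT = 4941/10 = 494.1000 ms
Proportion correct = 10/13
IES = 494.1000 / (10/13) = 642.330 ms

642 ms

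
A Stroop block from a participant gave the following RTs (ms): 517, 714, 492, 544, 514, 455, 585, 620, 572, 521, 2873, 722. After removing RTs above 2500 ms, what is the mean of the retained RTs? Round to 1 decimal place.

Excluded: 2873
Retained (n=11): Σ = 6256
Mean = 6256/11 = 568.7273

568.7 ms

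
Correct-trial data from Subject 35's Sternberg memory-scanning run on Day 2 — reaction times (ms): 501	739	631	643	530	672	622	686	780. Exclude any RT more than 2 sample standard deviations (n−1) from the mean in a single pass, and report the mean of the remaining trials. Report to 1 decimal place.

n = 9, ΣRT = 5804, M = 644.889
Σ(x−M)² = 64160.89; s = √(64160.89/8) = 89.555
Cutoffs: 644.889 ± 2·89.555 → [465.8, 824.0]
No RTs fall outside the cutoffs; all 9 retained. Mean = 5804/9 = 644.889

644.9 ms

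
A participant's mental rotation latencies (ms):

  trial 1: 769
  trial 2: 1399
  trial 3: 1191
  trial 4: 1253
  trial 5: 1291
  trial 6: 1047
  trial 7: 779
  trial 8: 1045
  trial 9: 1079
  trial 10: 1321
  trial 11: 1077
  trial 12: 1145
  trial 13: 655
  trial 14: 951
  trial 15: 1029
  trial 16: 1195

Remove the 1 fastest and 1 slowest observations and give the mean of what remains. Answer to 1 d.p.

Sorted: 655, 769, 779, 951, 1029, 1045, 1047, 1077, 1079, 1145, 1191, 1195, 1253, 1291, 1321, 1399
Drop lowest 1 (655) and highest 1 (1399)
Remaining (n=14): Σ = 15172, mean = 15172/14 = 1083.714

1083.7 ms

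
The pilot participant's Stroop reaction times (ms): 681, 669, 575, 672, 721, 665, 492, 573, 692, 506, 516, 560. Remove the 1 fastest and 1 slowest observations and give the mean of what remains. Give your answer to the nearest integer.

611 ms

Sorted: 492, 506, 516, 560, 573, 575, 665, 669, 672, 681, 692, 721
Drop lowest 1 (492) and highest 1 (721)
Remaining (n=10): Σ = 6109, mean = 6109/10 = 610.900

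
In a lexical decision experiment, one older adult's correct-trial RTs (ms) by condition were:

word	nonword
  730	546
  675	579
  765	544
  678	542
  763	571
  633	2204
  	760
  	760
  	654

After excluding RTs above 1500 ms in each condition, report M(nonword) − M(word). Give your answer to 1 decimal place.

-87.8 ms

nonword: exclude 2204
M(word) = 4244/6 = 707.333
M(nonword) = 4956/8 = 619.500
Difference = 619.500 − 707.333 = -87.833 ms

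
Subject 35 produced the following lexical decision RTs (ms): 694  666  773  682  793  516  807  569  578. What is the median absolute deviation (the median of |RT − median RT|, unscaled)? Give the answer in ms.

Sorted: 516, 569, 578, 666, 682, 694, 773, 793, 807 → median = 682
|x − 682|: 12, 16, 91, 0, 111, 166, 125, 113, 104
Sorted deviations: 0, 12, 16, 91, 104, 111, 113, 125, 166 → MAD = 104

104 ms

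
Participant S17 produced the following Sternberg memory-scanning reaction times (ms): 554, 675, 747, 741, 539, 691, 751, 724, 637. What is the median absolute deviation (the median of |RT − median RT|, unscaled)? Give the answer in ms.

Sorted: 539, 554, 637, 675, 691, 724, 741, 747, 751 → median = 691
|x − 691|: 137, 16, 56, 50, 152, 0, 60, 33, 54
Sorted deviations: 0, 16, 33, 50, 54, 56, 60, 137, 152 → MAD = 54

54 ms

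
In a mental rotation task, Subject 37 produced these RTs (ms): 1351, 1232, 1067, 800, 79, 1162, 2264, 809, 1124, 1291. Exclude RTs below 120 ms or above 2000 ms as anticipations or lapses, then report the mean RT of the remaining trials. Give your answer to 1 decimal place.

1104.5 ms

Excluded: 79, 2264
Retained (n=8): Σ = 8836
Mean = 8836/8 = 1104.5000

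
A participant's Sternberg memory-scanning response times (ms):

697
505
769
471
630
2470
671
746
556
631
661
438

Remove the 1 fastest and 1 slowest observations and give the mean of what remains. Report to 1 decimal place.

633.7 ms

Sorted: 438, 471, 505, 556, 630, 631, 661, 671, 697, 746, 769, 2470
Drop lowest 1 (438) and highest 1 (2470)
Remaining (n=10): Σ = 6337, mean = 6337/10 = 633.700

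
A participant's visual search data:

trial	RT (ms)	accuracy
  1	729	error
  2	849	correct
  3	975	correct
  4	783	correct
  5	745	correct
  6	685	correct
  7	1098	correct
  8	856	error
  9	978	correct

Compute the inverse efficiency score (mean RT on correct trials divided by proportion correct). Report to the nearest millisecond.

1123 ms

Correct trials (n=7): 849, 975, 783, 745, 685, 1098, 978
Mean correct RT = 6113/7 = 873.2857 ms
Proportion correct = 7/9
IES = 873.2857 / (7/9) = 1122.796 ms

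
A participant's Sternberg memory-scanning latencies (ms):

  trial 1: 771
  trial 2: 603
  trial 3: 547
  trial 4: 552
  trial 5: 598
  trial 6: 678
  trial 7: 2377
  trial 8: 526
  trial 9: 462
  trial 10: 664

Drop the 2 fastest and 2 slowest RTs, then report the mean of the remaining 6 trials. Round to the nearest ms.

607 ms

Sorted: 462, 526, 547, 552, 598, 603, 664, 678, 771, 2377
Drop lowest 2 (462, 526) and highest 2 (771, 2377)
Remaining (n=6): Σ = 3642, mean = 3642/6 = 607.000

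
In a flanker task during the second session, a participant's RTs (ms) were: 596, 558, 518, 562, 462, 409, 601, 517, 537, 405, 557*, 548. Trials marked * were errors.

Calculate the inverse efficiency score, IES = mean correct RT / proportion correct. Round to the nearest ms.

567 ms

Correct trials (n=11): 596, 558, 518, 562, 462, 409, 601, 517, 537, 405, 548
Mean correct RT = 5713/11 = 519.3636 ms
Proportion correct = 11/12
IES = 519.3636 / (11/12) = 566.579 ms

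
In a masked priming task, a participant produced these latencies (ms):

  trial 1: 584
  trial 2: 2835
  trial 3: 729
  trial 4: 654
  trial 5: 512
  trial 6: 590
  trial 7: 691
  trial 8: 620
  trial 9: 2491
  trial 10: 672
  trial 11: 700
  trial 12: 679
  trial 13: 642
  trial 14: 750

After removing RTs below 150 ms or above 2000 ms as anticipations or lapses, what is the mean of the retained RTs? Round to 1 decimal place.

Excluded: 2491, 2835
Retained (n=12): Σ = 7823
Mean = 7823/12 = 651.9167

651.9 ms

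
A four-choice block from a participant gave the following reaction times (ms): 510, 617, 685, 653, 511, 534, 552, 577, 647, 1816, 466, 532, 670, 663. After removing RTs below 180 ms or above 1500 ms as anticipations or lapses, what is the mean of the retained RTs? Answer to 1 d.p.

585.9 ms

Excluded: 1816
Retained (n=13): Σ = 7617
Mean = 7617/13 = 585.9231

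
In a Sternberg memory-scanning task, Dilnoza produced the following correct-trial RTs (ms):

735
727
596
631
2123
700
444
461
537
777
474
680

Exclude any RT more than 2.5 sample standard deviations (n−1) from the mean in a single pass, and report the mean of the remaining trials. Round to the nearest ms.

615 ms

n = 12, ΣRT = 8885, M = 740.417
Σ(x−M)² = 2229488.92; s = √(2229488.92/11) = 450.201
Cutoffs: 740.417 ± 2.5·450.201 → [-385.1, 1865.9]
Outside: 2123 → excluded.
Retained (n=11): Σ = 6762, mean = 6762/11 = 614.727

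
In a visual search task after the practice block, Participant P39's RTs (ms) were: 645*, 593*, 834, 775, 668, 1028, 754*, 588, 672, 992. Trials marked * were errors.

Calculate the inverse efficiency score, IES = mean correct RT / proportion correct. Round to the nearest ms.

Correct trials (n=7): 834, 775, 668, 1028, 588, 672, 992
Mean correct RT = 5557/7 = 793.8571 ms
Proportion correct = 7/10
IES = 793.8571 / (7/10) = 1134.082 ms

1134 ms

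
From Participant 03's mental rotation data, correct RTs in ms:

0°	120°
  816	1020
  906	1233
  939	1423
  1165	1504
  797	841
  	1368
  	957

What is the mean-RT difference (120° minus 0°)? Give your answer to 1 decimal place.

M(0°) = 4623/5 = 924.600
M(120°) = 8346/7 = 1192.286
Difference = 1192.286 − 924.600 = 267.686 ms

267.7 ms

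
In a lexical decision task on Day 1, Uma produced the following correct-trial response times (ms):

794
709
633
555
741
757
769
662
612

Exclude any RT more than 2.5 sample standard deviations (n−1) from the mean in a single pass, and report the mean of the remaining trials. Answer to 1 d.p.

n = 9, ΣRT = 6232, M = 692.444
Σ(x−M)² = 52796.22; s = √(52796.22/8) = 81.237
Cutoffs: 692.444 ± 2.5·81.237 → [489.4, 895.5]
No RTs fall outside the cutoffs; all 9 retained. Mean = 6232/9 = 692.444

692.4 ms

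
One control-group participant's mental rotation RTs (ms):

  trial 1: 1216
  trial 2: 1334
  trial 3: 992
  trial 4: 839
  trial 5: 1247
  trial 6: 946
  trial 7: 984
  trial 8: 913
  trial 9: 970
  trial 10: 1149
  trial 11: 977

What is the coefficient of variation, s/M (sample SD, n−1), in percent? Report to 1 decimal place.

n = 11, Σ = 11567, M = 1051.5455
Σ(x−M)² = 250350.727; s = √(250350.727/10) = 158.2248
CV = 158.2248 / 1051.5455 = 0.15047 = 15.047%

15.0%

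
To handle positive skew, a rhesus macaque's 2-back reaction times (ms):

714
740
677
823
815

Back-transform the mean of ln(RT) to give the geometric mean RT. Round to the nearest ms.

752 ms

ln(RT): 6.5709, 6.6067, 6.5177, 6.7130, 6.7032
Mean ln(RT) = 33.1113/5 = 6.62227
Geometric mean = exp(6.62227) = 751.65 ms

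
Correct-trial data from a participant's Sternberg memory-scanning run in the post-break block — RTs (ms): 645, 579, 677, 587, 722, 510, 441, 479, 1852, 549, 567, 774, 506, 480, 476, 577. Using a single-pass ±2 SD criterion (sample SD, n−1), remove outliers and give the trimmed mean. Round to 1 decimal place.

571.3 ms

n = 16, ΣRT = 10421, M = 651.312
Σ(x−M)² = 1669953.44; s = √(1669953.44/15) = 333.662
Cutoffs: 651.312 ± 2·333.662 → [-16.0, 1318.6]
Outside: 1852 → excluded.
Retained (n=15): Σ = 8569, mean = 8569/15 = 571.267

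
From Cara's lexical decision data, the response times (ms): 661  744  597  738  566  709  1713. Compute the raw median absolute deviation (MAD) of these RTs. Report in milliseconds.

Sorted: 566, 597, 661, 709, 738, 744, 1713 → median = 709
|x − 709|: 48, 35, 112, 29, 143, 0, 1004
Sorted deviations: 0, 29, 35, 48, 112, 143, 1004 → MAD = 48

48 ms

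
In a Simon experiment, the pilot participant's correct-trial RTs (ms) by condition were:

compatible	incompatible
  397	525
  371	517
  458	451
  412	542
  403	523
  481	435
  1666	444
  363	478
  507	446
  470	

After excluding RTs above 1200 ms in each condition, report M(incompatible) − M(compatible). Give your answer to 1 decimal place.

compatible: exclude 1666
M(compatible) = 3862/9 = 429.111
M(incompatible) = 4361/9 = 484.556
Difference = 484.556 − 429.111 = 55.444 ms

55.4 ms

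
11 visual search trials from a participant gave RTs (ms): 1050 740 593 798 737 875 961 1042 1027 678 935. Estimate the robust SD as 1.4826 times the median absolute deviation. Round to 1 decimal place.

204.6 ms

Sorted: 593, 678, 737, 740, 798, 875, 935, 961, 1027, 1042, 1050 → median = 875
|x − 875| sorted: 0, 60, 77, 86, 135, 138, 152, 167, 175, 197, 282 → MAD = 138
Robust SD ≈ 1.4826 × 138 = 204.599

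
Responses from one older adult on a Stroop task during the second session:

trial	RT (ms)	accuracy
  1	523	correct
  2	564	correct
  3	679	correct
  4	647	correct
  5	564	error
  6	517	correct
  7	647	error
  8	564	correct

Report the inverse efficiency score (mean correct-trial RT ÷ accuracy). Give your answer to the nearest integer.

Correct trials (n=6): 523, 564, 679, 647, 517, 564
Mean correct RT = 3494/6 = 582.3333 ms
Proportion correct = 6/8
IES = 582.3333 / (6/8) = 776.444 ms

776 ms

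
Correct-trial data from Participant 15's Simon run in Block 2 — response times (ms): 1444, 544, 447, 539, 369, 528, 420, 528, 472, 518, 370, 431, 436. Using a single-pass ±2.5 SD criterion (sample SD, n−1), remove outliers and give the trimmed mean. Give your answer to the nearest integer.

467 ms

n = 13, ΣRT = 7046, M = 542.000
Σ(x−M)² = 926464.00; s = √(926464.00/12) = 277.858
Cutoffs: 542.000 ± 2.5·277.858 → [-152.6, 1236.6]
Outside: 1444 → excluded.
Retained (n=12): Σ = 5602, mean = 5602/12 = 466.833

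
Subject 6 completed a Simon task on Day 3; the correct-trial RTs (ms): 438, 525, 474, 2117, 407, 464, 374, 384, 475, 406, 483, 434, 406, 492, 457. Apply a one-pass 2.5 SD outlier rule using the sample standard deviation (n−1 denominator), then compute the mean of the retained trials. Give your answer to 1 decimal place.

444.2 ms

n = 15, ΣRT = 8336, M = 555.733
Σ(x−M)² = 2637372.93; s = √(2637372.93/14) = 434.032
Cutoffs: 555.733 ± 2.5·434.032 → [-529.3, 1640.8]
Outside: 2117 → excluded.
Retained (n=14): Σ = 6219, mean = 6219/14 = 444.214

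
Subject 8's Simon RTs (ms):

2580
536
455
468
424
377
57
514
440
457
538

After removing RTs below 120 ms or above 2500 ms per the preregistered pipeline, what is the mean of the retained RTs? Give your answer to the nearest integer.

Excluded: 57, 2580
Retained (n=9): Σ = 4209
Mean = 4209/9 = 467.6667

468 ms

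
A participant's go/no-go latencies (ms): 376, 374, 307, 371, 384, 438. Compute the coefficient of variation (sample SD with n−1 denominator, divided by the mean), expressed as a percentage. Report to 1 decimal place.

11.1%

n = 6, Σ = 2250, M = 375.0000
Σ(x−M)² = 8692.000; s = √(8692.000/5) = 41.6941
CV = 41.6941 / 375.0000 = 0.11118 = 11.118%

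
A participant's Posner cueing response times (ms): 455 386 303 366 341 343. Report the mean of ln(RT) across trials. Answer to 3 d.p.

5.894

ln(RT): 6.1203, 5.9558, 5.7137, 5.9026, 5.8319, 5.8377
Σ ln(RT) = 35.3621
Mean = 35.3621/6 = 5.89369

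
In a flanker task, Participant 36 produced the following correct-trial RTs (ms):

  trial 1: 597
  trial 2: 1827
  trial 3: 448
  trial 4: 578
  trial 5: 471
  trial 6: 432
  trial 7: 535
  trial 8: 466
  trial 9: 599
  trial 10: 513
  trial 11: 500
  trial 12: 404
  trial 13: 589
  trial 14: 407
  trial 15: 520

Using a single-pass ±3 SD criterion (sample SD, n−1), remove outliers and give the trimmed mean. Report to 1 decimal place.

504.2 ms

n = 15, ΣRT = 8886, M = 592.400
Σ(x−M)² = 1695061.60; s = √(1695061.60/14) = 347.960
Cutoffs: 592.400 ± 3·347.960 → [-451.5, 1636.3]
Outside: 1827 → excluded.
Retained (n=14): Σ = 7059, mean = 7059/14 = 504.214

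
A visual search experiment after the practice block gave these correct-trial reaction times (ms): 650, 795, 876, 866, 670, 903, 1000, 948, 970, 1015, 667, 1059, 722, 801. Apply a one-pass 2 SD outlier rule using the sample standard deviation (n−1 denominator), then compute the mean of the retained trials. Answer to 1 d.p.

853.0 ms

n = 14, ΣRT = 11942, M = 853.000
Σ(x−M)² = 248724.00; s = √(248724.00/13) = 138.321
Cutoffs: 853.000 ± 2·138.321 → [576.4, 1129.6]
No RTs fall outside the cutoffs; all 14 retained. Mean = 11942/14 = 853.000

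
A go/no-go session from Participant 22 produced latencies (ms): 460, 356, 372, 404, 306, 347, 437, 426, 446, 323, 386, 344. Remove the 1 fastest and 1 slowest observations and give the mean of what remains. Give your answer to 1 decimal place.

Sorted: 306, 323, 344, 347, 356, 372, 386, 404, 426, 437, 446, 460
Drop lowest 1 (306) and highest 1 (460)
Remaining (n=10): Σ = 3841, mean = 3841/10 = 384.100

384.1 ms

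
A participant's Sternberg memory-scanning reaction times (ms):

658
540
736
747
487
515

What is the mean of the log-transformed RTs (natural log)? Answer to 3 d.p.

6.405

ln(RT): 6.4892, 6.2916, 6.6012, 6.6161, 6.1883, 6.2442
Σ ln(RT) = 38.4305
Mean = 38.4305/6 = 6.40508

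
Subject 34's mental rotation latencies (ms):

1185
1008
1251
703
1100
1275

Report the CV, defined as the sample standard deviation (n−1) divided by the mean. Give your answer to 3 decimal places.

n = 6, Σ = 6522, M = 1087.0000
Σ(x−M)² = 225710.000; s = √(225710.000/5) = 212.4665
CV = 212.4665 / 1087.0000 = 0.19546

0.195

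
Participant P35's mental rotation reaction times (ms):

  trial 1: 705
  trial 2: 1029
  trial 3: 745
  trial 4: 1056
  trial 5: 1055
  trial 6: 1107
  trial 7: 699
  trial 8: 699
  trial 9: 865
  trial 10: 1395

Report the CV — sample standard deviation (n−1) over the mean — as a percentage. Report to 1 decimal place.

24.8%

n = 10, Σ = 9355, M = 935.5000
Σ(x−M)² = 484350.500; s = √(484350.500/9) = 231.9843
CV = 231.9843 / 935.5000 = 0.24798 = 24.798%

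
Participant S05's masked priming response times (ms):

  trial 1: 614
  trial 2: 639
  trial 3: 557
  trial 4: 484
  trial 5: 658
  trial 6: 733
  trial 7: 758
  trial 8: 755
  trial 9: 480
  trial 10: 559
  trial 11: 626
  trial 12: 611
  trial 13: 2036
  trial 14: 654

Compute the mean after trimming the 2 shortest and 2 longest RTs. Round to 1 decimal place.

640.6 ms

Sorted: 480, 484, 557, 559, 611, 614, 626, 639, 654, 658, 733, 755, 758, 2036
Drop lowest 2 (480, 484) and highest 2 (758, 2036)
Remaining (n=10): Σ = 6406, mean = 6406/10 = 640.600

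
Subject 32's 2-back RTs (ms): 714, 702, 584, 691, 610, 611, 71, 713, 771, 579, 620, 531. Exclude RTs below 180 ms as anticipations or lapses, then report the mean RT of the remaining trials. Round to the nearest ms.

648 ms

Excluded: 71
Retained (n=11): Σ = 7126
Mean = 7126/11 = 647.8182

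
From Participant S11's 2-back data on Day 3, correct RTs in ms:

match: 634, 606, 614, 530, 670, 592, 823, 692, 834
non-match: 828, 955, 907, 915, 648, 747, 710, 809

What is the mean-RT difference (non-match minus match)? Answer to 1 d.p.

148.8 ms

M(match) = 5995/9 = 666.111
M(non-match) = 6519/8 = 814.875
Difference = 814.875 − 666.111 = 148.764 ms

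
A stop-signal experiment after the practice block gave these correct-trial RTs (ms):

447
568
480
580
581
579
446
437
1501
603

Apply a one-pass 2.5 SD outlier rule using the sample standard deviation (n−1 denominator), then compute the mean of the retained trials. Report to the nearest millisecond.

525 ms

n = 10, ΣRT = 6222, M = 622.200
Σ(x−M)² = 897201.60; s = √(897201.60/9) = 315.736
Cutoffs: 622.200 ± 2.5·315.736 → [-167.1, 1411.5]
Outside: 1501 → excluded.
Retained (n=9): Σ = 4721, mean = 4721/9 = 524.556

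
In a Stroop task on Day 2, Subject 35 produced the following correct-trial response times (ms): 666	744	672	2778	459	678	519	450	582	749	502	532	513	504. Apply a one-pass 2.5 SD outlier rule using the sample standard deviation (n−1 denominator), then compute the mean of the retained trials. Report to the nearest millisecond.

582 ms

n = 14, ΣRT = 10348, M = 739.143
Σ(x−M)² = 4611473.71; s = √(4611473.71/13) = 595.591
Cutoffs: 739.143 ± 2.5·595.591 → [-749.8, 2228.1]
Outside: 2778 → excluded.
Retained (n=13): Σ = 7570, mean = 7570/13 = 582.308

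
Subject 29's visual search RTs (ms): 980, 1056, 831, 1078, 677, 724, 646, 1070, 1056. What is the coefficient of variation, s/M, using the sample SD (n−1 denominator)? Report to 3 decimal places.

n = 9, Σ = 8118, M = 902.0000
Σ(x−M)² = 265602.000; s = √(265602.000/8) = 182.2094
CV = 182.2094 / 902.0000 = 0.20201

0.202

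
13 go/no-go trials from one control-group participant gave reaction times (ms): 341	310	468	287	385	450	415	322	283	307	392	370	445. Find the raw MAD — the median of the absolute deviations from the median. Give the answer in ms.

60 ms

Sorted: 283, 287, 307, 310, 322, 341, 370, 385, 392, 415, 445, 450, 468 → median = 370
|x − 370|: 29, 60, 98, 83, 15, 80, 45, 48, 87, 63, 22, 0, 75
Sorted deviations: 0, 15, 22, 29, 45, 48, 60, 63, 75, 80, 83, 87, 98 → MAD = 60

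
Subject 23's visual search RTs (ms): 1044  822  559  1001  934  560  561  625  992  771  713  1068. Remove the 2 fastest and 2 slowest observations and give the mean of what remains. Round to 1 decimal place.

802.4 ms

Sorted: 559, 560, 561, 625, 713, 771, 822, 934, 992, 1001, 1044, 1068
Drop lowest 2 (559, 560) and highest 2 (1044, 1068)
Remaining (n=8): Σ = 6419, mean = 6419/8 = 802.375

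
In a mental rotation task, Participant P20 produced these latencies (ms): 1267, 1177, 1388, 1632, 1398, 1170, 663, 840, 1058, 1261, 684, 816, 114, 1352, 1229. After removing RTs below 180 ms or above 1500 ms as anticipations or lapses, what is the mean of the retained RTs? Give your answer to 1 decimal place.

Excluded: 114, 1632
Retained (n=13): Σ = 14303
Mean = 14303/13 = 1100.2308

1100.2 ms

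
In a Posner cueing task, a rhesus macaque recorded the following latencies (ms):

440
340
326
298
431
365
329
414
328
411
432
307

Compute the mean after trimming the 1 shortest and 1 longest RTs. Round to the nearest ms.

368 ms

Sorted: 298, 307, 326, 328, 329, 340, 365, 411, 414, 431, 432, 440
Drop lowest 1 (298) and highest 1 (440)
Remaining (n=10): Σ = 3683, mean = 3683/10 = 368.300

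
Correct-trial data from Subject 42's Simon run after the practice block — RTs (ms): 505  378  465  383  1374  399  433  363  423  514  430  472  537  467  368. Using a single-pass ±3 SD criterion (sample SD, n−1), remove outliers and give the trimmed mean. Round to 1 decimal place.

438.4 ms

n = 15, ΣRT = 7511, M = 500.733
Σ(x−M)² = 858840.93; s = √(858840.93/14) = 247.681
Cutoffs: 500.733 ± 3·247.681 → [-242.3, 1243.8]
Outside: 1374 → excluded.
Retained (n=14): Σ = 6137, mean = 6137/14 = 438.357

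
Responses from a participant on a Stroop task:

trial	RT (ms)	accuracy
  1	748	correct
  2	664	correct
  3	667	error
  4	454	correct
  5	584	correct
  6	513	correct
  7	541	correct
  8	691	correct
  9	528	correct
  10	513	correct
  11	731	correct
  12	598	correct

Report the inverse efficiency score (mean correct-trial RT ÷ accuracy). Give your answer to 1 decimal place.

651.1 ms

Correct trials (n=11): 748, 664, 454, 584, 513, 541, 691, 528, 513, 731, 598
Mean correct RT = 6565/11 = 596.8182 ms
Proportion correct = 11/12
IES = 596.8182 / (11/12) = 651.074 ms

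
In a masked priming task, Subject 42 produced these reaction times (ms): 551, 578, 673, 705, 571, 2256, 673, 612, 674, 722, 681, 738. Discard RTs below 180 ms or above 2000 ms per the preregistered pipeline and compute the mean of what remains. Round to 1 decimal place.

652.5 ms

Excluded: 2256
Retained (n=11): Σ = 7178
Mean = 7178/11 = 652.5455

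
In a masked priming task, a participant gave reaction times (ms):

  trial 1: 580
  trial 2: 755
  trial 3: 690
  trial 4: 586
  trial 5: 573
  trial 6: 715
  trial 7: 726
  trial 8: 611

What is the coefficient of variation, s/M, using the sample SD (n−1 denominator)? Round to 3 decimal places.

n = 8, Σ = 5236, M = 654.5000
Σ(x−M)² = 38910.000; s = √(38910.000/7) = 74.5558
CV = 74.5558 / 654.5000 = 0.11391

0.114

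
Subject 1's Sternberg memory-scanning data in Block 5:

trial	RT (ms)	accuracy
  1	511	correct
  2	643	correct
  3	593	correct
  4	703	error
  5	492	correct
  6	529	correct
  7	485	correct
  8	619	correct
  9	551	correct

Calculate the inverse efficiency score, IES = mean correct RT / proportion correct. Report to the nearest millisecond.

Correct trials (n=8): 511, 643, 593, 492, 529, 485, 619, 551
Mean correct RT = 4423/8 = 552.8750 ms
Proportion correct = 8/9
IES = 552.8750 / (8/9) = 621.984 ms

622 ms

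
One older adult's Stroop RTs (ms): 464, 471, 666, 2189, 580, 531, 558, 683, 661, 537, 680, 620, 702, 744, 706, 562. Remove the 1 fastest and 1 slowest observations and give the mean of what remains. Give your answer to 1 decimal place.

Sorted: 464, 471, 531, 537, 558, 562, 580, 620, 661, 666, 680, 683, 702, 706, 744, 2189
Drop lowest 1 (464) and highest 1 (2189)
Remaining (n=14): Σ = 8701, mean = 8701/14 = 621.500

621.5 ms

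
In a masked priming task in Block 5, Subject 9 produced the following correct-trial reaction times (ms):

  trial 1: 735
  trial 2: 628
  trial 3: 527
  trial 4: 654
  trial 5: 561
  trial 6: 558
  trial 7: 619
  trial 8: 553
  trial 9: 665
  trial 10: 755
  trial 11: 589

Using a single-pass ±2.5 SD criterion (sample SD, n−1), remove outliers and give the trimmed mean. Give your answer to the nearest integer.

n = 11, ΣRT = 6844, M = 622.182
Σ(x−M)² = 56067.64; s = √(56067.64/10) = 74.878
Cutoffs: 622.182 ± 2.5·74.878 → [435.0, 809.4]
No RTs fall outside the cutoffs; all 11 retained. Mean = 6844/11 = 622.182

622 ms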